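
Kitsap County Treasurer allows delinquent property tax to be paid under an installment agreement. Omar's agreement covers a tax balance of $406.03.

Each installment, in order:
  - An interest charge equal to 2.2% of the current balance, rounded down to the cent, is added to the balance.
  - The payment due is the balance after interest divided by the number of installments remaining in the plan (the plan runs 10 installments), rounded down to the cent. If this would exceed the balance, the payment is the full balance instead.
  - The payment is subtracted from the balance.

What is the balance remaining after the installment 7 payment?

$141.85

Installment 1: opening $406.03; interest $8.93 → $414.96; payment $41.49; balance $373.47
Installment 2: opening $373.47; interest $8.21 → $381.68; payment $42.40; balance $339.28
Installment 3: opening $339.28; interest $7.46 → $346.74; payment $43.34; balance $303.40
Installment 4: opening $303.40; interest $6.67 → $310.07; payment $44.29; balance $265.78
Installment 5: opening $265.78; interest $5.84 → $271.62; payment $45.27; balance $226.35
Installment 6: opening $226.35; interest $4.97 → $231.32; payment $46.26; balance $185.06
Installment 7: opening $185.06; interest $4.07 → $189.13; payment $47.28; balance $141.85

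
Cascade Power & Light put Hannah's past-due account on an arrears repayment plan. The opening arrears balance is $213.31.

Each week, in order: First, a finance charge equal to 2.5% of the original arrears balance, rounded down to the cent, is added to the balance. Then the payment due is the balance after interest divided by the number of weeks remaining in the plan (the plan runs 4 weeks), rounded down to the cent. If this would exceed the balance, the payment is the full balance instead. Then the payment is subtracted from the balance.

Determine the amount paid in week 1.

$54.66

# | Opening | Interest | Payment | End bal
1 | $213.31 | $5.33 | $54.66 | $163.98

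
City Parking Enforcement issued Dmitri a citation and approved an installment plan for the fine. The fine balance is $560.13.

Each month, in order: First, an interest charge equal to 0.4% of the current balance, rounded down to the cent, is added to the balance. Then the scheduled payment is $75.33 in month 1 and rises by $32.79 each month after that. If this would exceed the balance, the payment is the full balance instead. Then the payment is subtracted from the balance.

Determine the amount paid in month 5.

Month 1: opening $560.13; interest $2.24 → $562.37; payment $75.33; balance $487.04
Month 2: opening $487.04; interest $1.94 → $488.98; payment $108.12; balance $380.86
Month 3: opening $380.86; interest $1.52 → $382.38; payment $140.91; balance $241.47
Month 4: opening $241.47; interest $0.96 → $242.43; payment $173.70; balance $68.73
Month 5: opening $68.73; interest $0.27 → $69.00; payment $69.00; balance $0.00

$69.00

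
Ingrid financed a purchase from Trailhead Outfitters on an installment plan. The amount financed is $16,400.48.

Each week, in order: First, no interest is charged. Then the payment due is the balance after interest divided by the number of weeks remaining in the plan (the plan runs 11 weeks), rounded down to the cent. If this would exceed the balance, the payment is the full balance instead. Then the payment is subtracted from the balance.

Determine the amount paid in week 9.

Week 1: $16,400.48 − $1,490.95 → $14,909.53
Week 2: $14,909.53 − $1,490.95 → $13,418.58
Week 3: $13,418.58 − $1,490.95 → $11,927.63
Week 4: $11,927.63 − $1,490.95 → $10,436.68
Week 5: $10,436.68 − $1,490.95 → $8,945.73
Week 6: $8,945.73 − $1,490.95 → $7,454.78
Week 7: $7,454.78 − $1,490.95 → $5,963.83
Week 8: $5,963.83 − $1,490.95 → $4,472.88
Week 9: $4,472.88 − $1,490.96 → $2,981.92

$1,490.96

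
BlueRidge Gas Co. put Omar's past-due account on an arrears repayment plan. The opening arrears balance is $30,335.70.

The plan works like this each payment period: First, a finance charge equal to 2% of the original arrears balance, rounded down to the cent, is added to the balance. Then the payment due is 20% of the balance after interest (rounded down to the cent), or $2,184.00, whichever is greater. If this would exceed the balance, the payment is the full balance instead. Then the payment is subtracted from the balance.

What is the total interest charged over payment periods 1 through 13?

$7,887.23

Payment period 1: opening $30,335.70; interest $606.71 → $30,942.41; payment $6,188.48; balance $24,753.93
Payment period 2: opening $24,753.93; interest $606.71 → $25,360.64; payment $5,072.12; balance $20,288.52
Payment period 3: opening $20,288.52; interest $606.71 → $20,895.23; payment $4,179.04; balance $16,716.19
Payment period 4: opening $16,716.19; interest $606.71 → $17,322.90; payment $3,464.58; balance $13,858.32
Payment period 5: opening $13,858.32; interest $606.71 → $14,465.03; payment $2,893.00; balance $11,572.03
Payment period 6: opening $11,572.03; interest $606.71 → $12,178.74; payment $2,435.74; balance $9,743.00
Payment period 7: opening $9,743.00; interest $606.71 → $10,349.71; payment $2,184.00; balance $8,165.71
Payment period 8: opening $8,165.71; interest $606.71 → $8,772.42; payment $2,184.00; balance $6,588.42
Payment period 9: opening $6,588.42; interest $606.71 → $7,195.13; payment $2,184.00; balance $5,011.13
Payment period 10: opening $5,011.13; interest $606.71 → $5,617.84; payment $2,184.00; balance $3,433.84
Payment period 11: opening $3,433.84; interest $606.71 → $4,040.55; payment $2,184.00; balance $1,856.55
Payment period 12: opening $1,856.55; interest $606.71 → $2,463.26; payment $2,184.00; balance $279.26
Payment period 13: opening $279.26; interest $606.71 → $885.97; payment $885.97; balance $0.00
Total interest: $606.71 + $606.71 + $606.71 + $606.71 + $606.71 + $606.71 + $606.71 + $606.71 + $606.71 + $606.71 + $606.71 + $606.71 + $606.71 = $7,887.23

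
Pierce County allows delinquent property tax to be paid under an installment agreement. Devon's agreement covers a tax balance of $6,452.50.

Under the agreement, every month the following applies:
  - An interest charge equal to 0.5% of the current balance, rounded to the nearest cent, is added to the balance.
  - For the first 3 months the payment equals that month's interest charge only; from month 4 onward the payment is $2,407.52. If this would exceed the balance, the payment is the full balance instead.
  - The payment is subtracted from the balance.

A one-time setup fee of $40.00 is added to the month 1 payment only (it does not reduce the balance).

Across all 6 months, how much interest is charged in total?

$157.88

Month 1: $6,452.50 +$32.26 interest = $6,484.76; pay $32.26 (+ $40.00 fee) → $6,452.50
Month 2: $6,452.50 +$32.26 interest = $6,484.76; pay $32.26 → $6,452.50
Month 3: $6,452.50 +$32.26 interest = $6,484.76; pay $32.26 → $6,452.50
Month 4: $6,452.50 +$32.26 interest = $6,484.76; pay $2,407.52 → $4,077.24
Month 5: $4,077.24 +$20.39 interest = $4,097.63; pay $2,407.52 → $1,690.11
Month 6: $1,690.11 +$8.45 interest = $1,698.56; pay $1,698.56 → $0.00
Total interest: $32.26 + $32.26 + $32.26 + $32.26 + $20.39 + $8.45 = $157.88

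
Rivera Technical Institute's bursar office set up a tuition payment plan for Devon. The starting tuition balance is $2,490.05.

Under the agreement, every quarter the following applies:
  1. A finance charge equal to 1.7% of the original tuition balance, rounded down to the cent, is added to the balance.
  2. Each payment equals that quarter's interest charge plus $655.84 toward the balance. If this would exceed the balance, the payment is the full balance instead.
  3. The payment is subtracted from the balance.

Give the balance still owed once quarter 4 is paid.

# | Opening | Interest | Payment | End bal
1 | $2,490.05 | $42.33 | $698.17 | $1,834.21
2 | $1,834.21 | $42.33 | $698.17 | $1,178.37
3 | $1,178.37 | $42.33 | $698.17 | $522.53
4 | $522.53 | $42.33 | $564.86 | $0.00

$0.00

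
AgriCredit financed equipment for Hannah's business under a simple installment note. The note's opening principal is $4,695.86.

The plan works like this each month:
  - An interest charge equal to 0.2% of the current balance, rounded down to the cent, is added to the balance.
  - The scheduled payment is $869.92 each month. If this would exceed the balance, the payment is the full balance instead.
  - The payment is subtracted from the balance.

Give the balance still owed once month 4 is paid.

$1,243.39

# | Opening | Interest | Payment | End bal
1 | $4,695.86 | $9.39 | $869.92 | $3,835.33
2 | $3,835.33 | $7.67 | $869.92 | $2,973.08
3 | $2,973.08 | $5.94 | $869.92 | $2,109.10
4 | $2,109.10 | $4.21 | $869.92 | $1,243.39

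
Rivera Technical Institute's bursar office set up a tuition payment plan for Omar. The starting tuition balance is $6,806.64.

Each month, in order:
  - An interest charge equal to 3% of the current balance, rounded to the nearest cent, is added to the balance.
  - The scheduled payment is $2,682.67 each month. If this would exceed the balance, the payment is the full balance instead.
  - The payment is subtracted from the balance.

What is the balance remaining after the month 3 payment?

# | Opening | Interest | Payment | End bal
1 | $6,806.64 | $204.20 | $2,682.67 | $4,328.17
2 | $4,328.17 | $129.85 | $2,682.67 | $1,775.35
3 | $1,775.35 | $53.26 | $1,828.61 | $0.00

$0.00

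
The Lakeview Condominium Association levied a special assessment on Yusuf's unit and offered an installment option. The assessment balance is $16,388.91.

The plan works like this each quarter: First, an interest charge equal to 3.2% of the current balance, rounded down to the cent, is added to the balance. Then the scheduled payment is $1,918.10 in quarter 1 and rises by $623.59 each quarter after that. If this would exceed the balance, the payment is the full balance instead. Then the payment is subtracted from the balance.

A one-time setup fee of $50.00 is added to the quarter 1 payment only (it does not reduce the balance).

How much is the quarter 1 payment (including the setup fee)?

# | Opening | Interest | Payment | Fee | End bal
1 | $16,388.91 | $524.44 | $1,918.10 | $50.00 | $14,995.25

$1,968.10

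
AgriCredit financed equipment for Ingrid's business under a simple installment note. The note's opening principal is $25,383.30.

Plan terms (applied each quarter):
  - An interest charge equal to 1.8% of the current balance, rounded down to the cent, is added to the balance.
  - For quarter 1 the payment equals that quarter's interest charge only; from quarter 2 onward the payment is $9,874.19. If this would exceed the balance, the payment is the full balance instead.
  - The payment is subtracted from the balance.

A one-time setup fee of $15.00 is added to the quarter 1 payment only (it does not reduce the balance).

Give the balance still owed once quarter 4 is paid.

# | Opening | Interest | Payment | Fee | End bal
1 | $25,383.30 | $456.89 | $456.89 | $15.00 | $25,383.30
2 | $25,383.30 | $456.89 | $9,874.19 | — | $15,966.00
3 | $15,966.00 | $287.38 | $9,874.19 | — | $6,379.19
4 | $6,379.19 | $114.82 | $6,494.01 | — | $0.00

$0.00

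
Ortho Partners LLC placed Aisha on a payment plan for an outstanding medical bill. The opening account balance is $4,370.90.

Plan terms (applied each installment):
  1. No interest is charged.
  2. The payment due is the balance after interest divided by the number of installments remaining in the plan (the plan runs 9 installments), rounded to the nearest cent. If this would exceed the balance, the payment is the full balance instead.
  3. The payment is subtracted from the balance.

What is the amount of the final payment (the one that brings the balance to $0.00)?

$485.65

Installment 1: opening $4,370.90; payment $485.66; balance $3,885.24
Installment 2: opening $3,885.24; payment $485.66; balance $3,399.58
Installment 3: opening $3,399.58; payment $485.65; balance $2,913.93
Installment 4: opening $2,913.93; payment $485.66; balance $2,428.27
Installment 5: opening $2,428.27; payment $485.65; balance $1,942.62
Installment 6: opening $1,942.62; payment $485.66; balance $1,456.96
Installment 7: opening $1,456.96; payment $485.65; balance $971.31
Installment 8: opening $971.31; payment $485.66; balance $485.65
Installment 9: opening $485.65; payment $485.65; balance $0.00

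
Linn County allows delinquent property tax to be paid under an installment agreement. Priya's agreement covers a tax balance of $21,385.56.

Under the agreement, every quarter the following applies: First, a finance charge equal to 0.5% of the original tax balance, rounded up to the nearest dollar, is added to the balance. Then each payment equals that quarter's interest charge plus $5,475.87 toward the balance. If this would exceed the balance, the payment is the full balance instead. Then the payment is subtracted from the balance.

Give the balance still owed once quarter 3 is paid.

# | Opening | Interest | Payment | End bal
1 | $21,385.56 | $107.00 | $5,582.87 | $15,909.69
2 | $15,909.69 | $107.00 | $5,582.87 | $10,433.82
3 | $10,433.82 | $107.00 | $5,582.87 | $4,957.95

$4,957.95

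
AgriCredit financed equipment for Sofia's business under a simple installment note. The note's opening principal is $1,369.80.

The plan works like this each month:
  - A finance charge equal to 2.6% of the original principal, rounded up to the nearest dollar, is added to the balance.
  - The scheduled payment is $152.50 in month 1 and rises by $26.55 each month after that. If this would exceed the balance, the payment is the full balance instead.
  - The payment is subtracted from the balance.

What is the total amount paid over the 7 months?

Month 1: $1,369.80 +$36.00 interest = $1,405.80; pay $152.50 → $1,253.30
Month 2: $1,253.30 +$36.00 interest = $1,289.30; pay $179.05 → $1,110.25
Month 3: $1,110.25 +$36.00 interest = $1,146.25; pay $205.60 → $940.65
Month 4: $940.65 +$36.00 interest = $976.65; pay $232.15 → $744.50
Month 5: $744.50 +$36.00 interest = $780.50; pay $258.70 → $521.80
Month 6: $521.80 +$36.00 interest = $557.80; pay $285.25 → $272.55
Month 7: $272.55 +$36.00 interest = $308.55; pay $308.55 → $0.00
Total paid: $1,621.80

$1,621.80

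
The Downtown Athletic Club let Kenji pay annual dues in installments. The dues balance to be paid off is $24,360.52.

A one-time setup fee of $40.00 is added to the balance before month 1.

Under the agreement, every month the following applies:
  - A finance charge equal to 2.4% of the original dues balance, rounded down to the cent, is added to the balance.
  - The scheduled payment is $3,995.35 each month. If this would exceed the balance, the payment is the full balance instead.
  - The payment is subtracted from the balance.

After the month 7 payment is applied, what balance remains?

$525.62

# | Opening | Interest | Payment | End bal
1 | $24,400.52 | $584.65 | $3,995.35 | $20,989.82
2 | $20,989.82 | $584.65 | $3,995.35 | $17,579.12
3 | $17,579.12 | $584.65 | $3,995.35 | $14,168.42
4 | $14,168.42 | $584.65 | $3,995.35 | $10,757.72
5 | $10,757.72 | $584.65 | $3,995.35 | $7,347.02
6 | $7,347.02 | $584.65 | $3,995.35 | $3,936.32
7 | $3,936.32 | $584.65 | $3,995.35 | $525.62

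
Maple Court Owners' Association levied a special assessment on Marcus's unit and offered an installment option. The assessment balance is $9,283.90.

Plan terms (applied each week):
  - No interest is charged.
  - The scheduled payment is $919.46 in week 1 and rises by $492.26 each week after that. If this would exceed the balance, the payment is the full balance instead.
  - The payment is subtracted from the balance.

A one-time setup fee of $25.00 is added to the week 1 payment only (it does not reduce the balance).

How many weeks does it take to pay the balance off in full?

5

Week 1: $9,283.90 − $919.46 (+ $25.00 fee) → $8,364.44
Week 2: $8,364.44 − $1,411.72 → $6,952.72
Week 3: $6,952.72 − $1,903.98 → $5,048.74
Week 4: $5,048.74 − $2,396.24 → $2,652.50
Week 5: $2,652.50 − $2,652.50 → $0.00
Balance reaches $0.00 in week 5.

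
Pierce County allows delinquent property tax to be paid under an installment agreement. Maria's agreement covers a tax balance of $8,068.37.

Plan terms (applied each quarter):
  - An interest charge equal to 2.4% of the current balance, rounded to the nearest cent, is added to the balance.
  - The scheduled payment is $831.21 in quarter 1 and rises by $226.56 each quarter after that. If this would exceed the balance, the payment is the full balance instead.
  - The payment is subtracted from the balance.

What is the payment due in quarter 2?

$1,057.77

# | Opening | Interest | Payment | End bal
1 | $8,068.37 | $193.64 | $831.21 | $7,430.80
2 | $7,430.80 | $178.34 | $1,057.77 | $6,551.37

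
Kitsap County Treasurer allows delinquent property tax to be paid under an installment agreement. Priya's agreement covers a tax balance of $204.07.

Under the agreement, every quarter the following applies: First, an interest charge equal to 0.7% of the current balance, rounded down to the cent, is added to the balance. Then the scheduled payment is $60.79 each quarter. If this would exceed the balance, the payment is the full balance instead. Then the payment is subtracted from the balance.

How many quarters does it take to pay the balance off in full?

# | Opening | Interest | Payment | End bal
1 | $204.07 | $1.42 | $60.79 | $144.70
2 | $144.70 | $1.01 | $60.79 | $84.92
3 | $84.92 | $0.59 | $60.79 | $24.72
4 | $24.72 | $0.17 | $24.89 | $0.00
Balance reaches $0.00 in quarter 4.

4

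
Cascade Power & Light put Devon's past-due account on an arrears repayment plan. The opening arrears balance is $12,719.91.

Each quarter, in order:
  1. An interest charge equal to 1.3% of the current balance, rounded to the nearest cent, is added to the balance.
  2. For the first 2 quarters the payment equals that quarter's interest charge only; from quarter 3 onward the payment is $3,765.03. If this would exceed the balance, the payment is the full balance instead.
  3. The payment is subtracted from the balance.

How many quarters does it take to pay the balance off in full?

6

Quarter 1: $12,719.91 +$165.36 interest = $12,885.27; pay $165.36 → $12,719.91
Quarter 2: $12,719.91 +$165.36 interest = $12,885.27; pay $165.36 → $12,719.91
Quarter 3: $12,719.91 +$165.36 interest = $12,885.27; pay $3,765.03 → $9,120.24
Quarter 4: $9,120.24 +$118.56 interest = $9,238.80; pay $3,765.03 → $5,473.77
Quarter 5: $5,473.77 +$71.16 interest = $5,544.93; pay $3,765.03 → $1,779.90
Quarter 6: $1,779.90 +$23.14 interest = $1,803.04; pay $1,803.04 → $0.00
Balance reaches $0.00 in quarter 6.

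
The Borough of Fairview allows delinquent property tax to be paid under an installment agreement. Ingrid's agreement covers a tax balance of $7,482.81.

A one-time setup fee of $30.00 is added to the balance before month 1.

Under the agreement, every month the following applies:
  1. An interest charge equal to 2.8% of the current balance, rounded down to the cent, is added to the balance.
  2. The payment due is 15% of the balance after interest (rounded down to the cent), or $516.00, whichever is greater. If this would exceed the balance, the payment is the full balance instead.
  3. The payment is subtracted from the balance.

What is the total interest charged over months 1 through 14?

Month 1: opening $7,512.81; interest $210.35 → $7,723.16; payment $1,158.47; balance $6,564.69
Month 2: opening $6,564.69; interest $183.81 → $6,748.50; payment $1,012.27; balance $5,736.23
Month 3: opening $5,736.23; interest $160.61 → $5,896.84; payment $884.52; balance $5,012.32
Month 4: opening $5,012.32; interest $140.34 → $5,152.66; payment $772.89; balance $4,379.77
Month 5: opening $4,379.77; interest $122.63 → $4,502.40; payment $675.36; balance $3,827.04
Month 6: opening $3,827.04; interest $107.15 → $3,934.19; payment $590.12; balance $3,344.07
Month 7: opening $3,344.07; interest $93.63 → $3,437.70; payment $516.00; balance $2,921.70
Month 8: opening $2,921.70; interest $81.80 → $3,003.50; payment $516.00; balance $2,487.50
Month 9: opening $2,487.50; interest $69.65 → $2,557.15; payment $516.00; balance $2,041.15
Month 10: opening $2,041.15; interest $57.15 → $2,098.30; payment $516.00; balance $1,582.30
Month 11: opening $1,582.30; interest $44.30 → $1,626.60; payment $516.00; balance $1,110.60
Month 12: opening $1,110.60; interest $31.09 → $1,141.69; payment $516.00; balance $625.69
Month 13: opening $625.69; interest $17.51 → $643.20; payment $516.00; balance $127.20
Month 14: opening $127.20; interest $3.56 → $130.76; payment $130.76; balance $0.00
Total interest: $210.35 + $183.81 + $160.61 + $140.34 + $122.63 + $107.15 + $93.63 + $81.80 + $69.65 + $57.15 + $44.30 + $31.09 + $17.51 + $3.56 = $1,323.58

$1,323.58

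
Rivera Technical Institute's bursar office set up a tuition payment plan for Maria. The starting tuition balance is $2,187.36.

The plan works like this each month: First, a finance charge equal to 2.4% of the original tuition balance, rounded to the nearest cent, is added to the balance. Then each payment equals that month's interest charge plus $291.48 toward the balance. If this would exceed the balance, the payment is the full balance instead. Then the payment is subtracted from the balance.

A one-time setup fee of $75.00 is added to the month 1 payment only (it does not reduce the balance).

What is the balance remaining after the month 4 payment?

Month 1: opening $2,187.36; interest $52.50 → $2,239.86; payment $343.98 (+ $75.00 fee); balance $1,895.88
Month 2: opening $1,895.88; interest $52.50 → $1,948.38; payment $343.98; balance $1,604.40
Month 3: opening $1,604.40; interest $52.50 → $1,656.90; payment $343.98; balance $1,312.92
Month 4: opening $1,312.92; interest $52.50 → $1,365.42; payment $343.98; balance $1,021.44

$1,021.44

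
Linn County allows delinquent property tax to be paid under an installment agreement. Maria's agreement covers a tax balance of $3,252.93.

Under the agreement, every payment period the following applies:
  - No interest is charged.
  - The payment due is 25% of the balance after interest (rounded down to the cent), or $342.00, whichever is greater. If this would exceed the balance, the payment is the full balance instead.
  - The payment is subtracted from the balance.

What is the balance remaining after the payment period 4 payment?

$1,029.26

Payment period 1: $3,252.93 − $813.23 → $2,439.70
Payment period 2: $2,439.70 − $609.92 → $1,829.78
Payment period 3: $1,829.78 − $457.44 → $1,372.34
Payment period 4: $1,372.34 − $343.08 → $1,029.26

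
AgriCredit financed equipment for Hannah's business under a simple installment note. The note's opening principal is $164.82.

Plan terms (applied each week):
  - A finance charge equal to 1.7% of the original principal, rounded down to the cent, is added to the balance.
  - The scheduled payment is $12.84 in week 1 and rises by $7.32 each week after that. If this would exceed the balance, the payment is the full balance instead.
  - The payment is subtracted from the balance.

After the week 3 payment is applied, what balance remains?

$112.74

Week 1: opening $164.82; interest $2.80 → $167.62; payment $12.84; balance $154.78
Week 2: opening $154.78; interest $2.80 → $157.58; payment $20.16; balance $137.42
Week 3: opening $137.42; interest $2.80 → $140.22; payment $27.48; balance $112.74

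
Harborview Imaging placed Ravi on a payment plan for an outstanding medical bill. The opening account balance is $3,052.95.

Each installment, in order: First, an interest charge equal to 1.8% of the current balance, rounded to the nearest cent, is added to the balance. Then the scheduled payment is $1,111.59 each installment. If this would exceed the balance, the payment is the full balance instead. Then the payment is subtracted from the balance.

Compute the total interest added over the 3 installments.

# | Opening | Interest | Payment | End bal
1 | $3,052.95 | $54.95 | $1,111.59 | $1,996.31
2 | $1,996.31 | $35.93 | $1,111.59 | $920.65
3 | $920.65 | $16.57 | $937.22 | $0.00
Total interest: $54.95 + $35.93 + $16.57 = $107.45

$107.45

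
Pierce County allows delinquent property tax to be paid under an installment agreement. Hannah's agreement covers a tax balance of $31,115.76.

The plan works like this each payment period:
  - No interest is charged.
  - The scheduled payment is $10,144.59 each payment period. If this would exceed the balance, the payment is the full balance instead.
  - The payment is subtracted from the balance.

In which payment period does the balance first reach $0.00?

Payment period 1: opening $31,115.76; payment $10,144.59; balance $20,971.17
Payment period 2: opening $20,971.17; payment $10,144.59; balance $10,826.58
Payment period 3: opening $10,826.58; payment $10,144.59; balance $681.99
Payment period 4: opening $681.99; payment $681.99; balance $0.00
Balance reaches $0.00 in payment period 4.

4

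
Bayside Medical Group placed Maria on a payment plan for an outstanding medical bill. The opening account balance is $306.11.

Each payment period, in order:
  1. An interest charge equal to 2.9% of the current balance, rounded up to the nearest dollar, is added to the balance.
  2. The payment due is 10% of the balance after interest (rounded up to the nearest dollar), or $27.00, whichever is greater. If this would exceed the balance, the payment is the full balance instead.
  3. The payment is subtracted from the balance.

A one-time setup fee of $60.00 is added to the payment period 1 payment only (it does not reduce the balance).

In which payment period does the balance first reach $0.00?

14

Payment period 1: $306.11 +$9.00 interest = $315.11; pay $32.00 (+ $60.00 fee) → $283.11
Payment period 2: $283.11 +$9.00 interest = $292.11; pay $30.00 → $262.11
Payment period 3: $262.11 +$8.00 interest = $270.11; pay $28.00 → $242.11
Payment period 4: $242.11 +$8.00 interest = $250.11; pay $27.00 → $223.11
Payment period 5: $223.11 +$7.00 interest = $230.11; pay $27.00 → $203.11
Payment period 6: $203.11 +$6.00 interest = $209.11; pay $27.00 → $182.11
Payment period 7: $182.11 +$6.00 interest = $188.11; pay $27.00 → $161.11
Payment period 8: $161.11 +$5.00 interest = $166.11; pay $27.00 → $139.11
Payment period 9: $139.11 +$5.00 interest = $144.11; pay $27.00 → $117.11
Payment period 10: $117.11 +$4.00 interest = $121.11; pay $27.00 → $94.11
Payment period 11: $94.11 +$3.00 interest = $97.11; pay $27.00 → $70.11
Payment period 12: $70.11 +$3.00 interest = $73.11; pay $27.00 → $46.11
Payment period 13: $46.11 +$2.00 interest = $48.11; pay $27.00 → $21.11
Payment period 14: $21.11 +$1.00 interest = $22.11; pay $22.11 → $0.00
Balance reaches $0.00 in payment period 14.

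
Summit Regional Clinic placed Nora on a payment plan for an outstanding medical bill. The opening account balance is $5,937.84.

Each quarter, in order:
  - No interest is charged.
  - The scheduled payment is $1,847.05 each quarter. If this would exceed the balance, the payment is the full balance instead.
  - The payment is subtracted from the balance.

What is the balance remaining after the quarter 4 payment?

Quarter 1: $5,937.84 − $1,847.05 → $4,090.79
Quarter 2: $4,090.79 − $1,847.05 → $2,243.74
Quarter 3: $2,243.74 − $1,847.05 → $396.69
Quarter 4: $396.69 − $396.69 → $0.00

$0.00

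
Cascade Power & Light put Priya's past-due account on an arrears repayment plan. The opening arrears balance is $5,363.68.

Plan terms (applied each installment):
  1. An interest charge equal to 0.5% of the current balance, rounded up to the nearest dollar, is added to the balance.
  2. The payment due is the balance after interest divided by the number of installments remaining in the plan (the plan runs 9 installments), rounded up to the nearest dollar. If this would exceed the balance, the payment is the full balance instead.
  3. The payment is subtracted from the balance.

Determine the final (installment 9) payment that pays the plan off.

$623.68

Installment 1: opening $5,363.68; interest $27.00 → $5,390.68; payment $599.00; balance $4,791.68
Installment 2: opening $4,791.68; interest $24.00 → $4,815.68; payment $602.00; balance $4,213.68
Installment 3: opening $4,213.68; interest $22.00 → $4,235.68; payment $606.00; balance $3,629.68
Installment 4: opening $3,629.68; interest $19.00 → $3,648.68; payment $609.00; balance $3,039.68
Installment 5: opening $3,039.68; interest $16.00 → $3,055.68; payment $612.00; balance $2,443.68
Installment 6: opening $2,443.68; interest $13.00 → $2,456.68; payment $615.00; balance $1,841.68
Installment 7: opening $1,841.68; interest $10.00 → $1,851.68; payment $618.00; balance $1,233.68
Installment 8: opening $1,233.68; interest $7.00 → $1,240.68; payment $621.00; balance $619.68
Installment 9: opening $619.68; interest $4.00 → $623.68; payment $623.68; balance $0.00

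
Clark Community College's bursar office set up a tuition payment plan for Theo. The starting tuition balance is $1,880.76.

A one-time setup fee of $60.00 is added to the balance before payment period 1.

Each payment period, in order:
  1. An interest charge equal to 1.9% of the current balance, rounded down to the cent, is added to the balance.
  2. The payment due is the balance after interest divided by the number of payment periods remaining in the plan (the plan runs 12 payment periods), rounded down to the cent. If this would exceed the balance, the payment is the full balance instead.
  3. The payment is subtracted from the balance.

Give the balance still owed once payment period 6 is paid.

$1,086.40

# | Opening | Interest | Payment | End bal
1 | $1,940.76 | $36.87 | $164.80 | $1,812.83
2 | $1,812.83 | $34.44 | $167.93 | $1,679.34
3 | $1,679.34 | $31.90 | $171.12 | $1,540.12
4 | $1,540.12 | $29.26 | $174.37 | $1,395.01
5 | $1,395.01 | $26.50 | $177.68 | $1,243.83
6 | $1,243.83 | $23.63 | $181.06 | $1,086.40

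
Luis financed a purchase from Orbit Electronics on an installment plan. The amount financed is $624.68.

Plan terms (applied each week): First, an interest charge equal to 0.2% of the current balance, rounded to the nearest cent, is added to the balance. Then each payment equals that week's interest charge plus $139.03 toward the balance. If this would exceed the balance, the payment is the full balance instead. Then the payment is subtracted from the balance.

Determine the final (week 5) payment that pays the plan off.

$68.70

Week 1: $624.68 +$1.25 interest = $625.93; pay $140.28 → $485.65
Week 2: $485.65 +$0.97 interest = $486.62; pay $140.00 → $346.62
Week 3: $346.62 +$0.69 interest = $347.31; pay $139.72 → $207.59
Week 4: $207.59 +$0.42 interest = $208.01; pay $139.45 → $68.56
Week 5: $68.56 +$0.14 interest = $68.70; pay $68.70 → $0.00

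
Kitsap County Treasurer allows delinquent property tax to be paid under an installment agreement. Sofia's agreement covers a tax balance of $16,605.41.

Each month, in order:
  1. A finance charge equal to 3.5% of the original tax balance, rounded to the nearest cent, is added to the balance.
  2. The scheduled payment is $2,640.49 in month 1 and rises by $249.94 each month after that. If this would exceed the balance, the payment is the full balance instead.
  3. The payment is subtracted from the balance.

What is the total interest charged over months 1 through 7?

Month 1: $16,605.41 +$581.19 interest = $17,186.60; pay $2,640.49 → $14,546.11
Month 2: $14,546.11 +$581.19 interest = $15,127.30; pay $2,890.43 → $12,236.87
Month 3: $12,236.87 +$581.19 interest = $12,818.06; pay $3,140.37 → $9,677.69
Month 4: $9,677.69 +$581.19 interest = $10,258.88; pay $3,390.31 → $6,868.57
Month 5: $6,868.57 +$581.19 interest = $7,449.76; pay $3,640.25 → $3,809.51
Month 6: $3,809.51 +$581.19 interest = $4,390.70; pay $3,890.19 → $500.51
Month 7: $500.51 +$581.19 interest = $1,081.70; pay $1,081.70 → $0.00
Total interest: $581.19 + $581.19 + $581.19 + $581.19 + $581.19 + $581.19 + $581.19 = $4,068.33

$4,068.33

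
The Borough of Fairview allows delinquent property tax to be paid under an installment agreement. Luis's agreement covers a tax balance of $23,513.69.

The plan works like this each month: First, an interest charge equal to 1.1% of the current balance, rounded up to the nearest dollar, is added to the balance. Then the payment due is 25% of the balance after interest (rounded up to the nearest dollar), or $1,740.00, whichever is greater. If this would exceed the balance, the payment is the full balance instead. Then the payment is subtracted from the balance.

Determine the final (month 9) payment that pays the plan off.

$822.69

Month 1: $23,513.69 +$259.00 interest = $23,772.69; pay $5,944.00 → $17,828.69
Month 2: $17,828.69 +$197.00 interest = $18,025.69; pay $4,507.00 → $13,518.69
Month 3: $13,518.69 +$149.00 interest = $13,667.69; pay $3,417.00 → $10,250.69
Month 4: $10,250.69 +$113.00 interest = $10,363.69; pay $2,591.00 → $7,772.69
Month 5: $7,772.69 +$86.00 interest = $7,858.69; pay $1,965.00 → $5,893.69
Month 6: $5,893.69 +$65.00 interest = $5,958.69; pay $1,740.00 → $4,218.69
Month 7: $4,218.69 +$47.00 interest = $4,265.69; pay $1,740.00 → $2,525.69
Month 8: $2,525.69 +$28.00 interest = $2,553.69; pay $1,740.00 → $813.69
Month 9: $813.69 +$9.00 interest = $822.69; pay $822.69 → $0.00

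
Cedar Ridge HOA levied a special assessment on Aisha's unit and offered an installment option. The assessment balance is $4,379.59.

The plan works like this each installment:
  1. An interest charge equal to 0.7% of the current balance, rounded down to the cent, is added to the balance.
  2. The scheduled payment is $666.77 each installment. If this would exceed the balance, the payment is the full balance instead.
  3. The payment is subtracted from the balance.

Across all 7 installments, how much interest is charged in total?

$119.95

# | Opening | Interest | Payment | End bal
1 | $4,379.59 | $30.65 | $666.77 | $3,743.47
2 | $3,743.47 | $26.20 | $666.77 | $3,102.90
3 | $3,102.90 | $21.72 | $666.77 | $2,457.85
4 | $2,457.85 | $17.20 | $666.77 | $1,808.28
5 | $1,808.28 | $12.65 | $666.77 | $1,154.16
6 | $1,154.16 | $8.07 | $666.77 | $495.46
7 | $495.46 | $3.46 | $498.92 | $0.00
Total interest: $30.65 + $26.20 + $21.72 + $17.20 + $12.65 + $8.07 + $3.46 = $119.95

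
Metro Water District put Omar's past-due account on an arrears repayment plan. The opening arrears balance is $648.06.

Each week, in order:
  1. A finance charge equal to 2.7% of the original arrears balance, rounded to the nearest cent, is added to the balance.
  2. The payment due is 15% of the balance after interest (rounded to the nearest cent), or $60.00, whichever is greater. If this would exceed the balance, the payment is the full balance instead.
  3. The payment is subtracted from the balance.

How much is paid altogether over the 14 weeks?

$893.06

Week 1: opening $648.06; interest $17.50 → $665.56; payment $99.83; balance $565.73
Week 2: opening $565.73; interest $17.50 → $583.23; payment $87.48; balance $495.75
Week 3: opening $495.75; interest $17.50 → $513.25; payment $76.99; balance $436.26
Week 4: opening $436.26; interest $17.50 → $453.76; payment $68.06; balance $385.70
Week 5: opening $385.70; interest $17.50 → $403.20; payment $60.48; balance $342.72
Week 6: opening $342.72; interest $17.50 → $360.22; payment $60.00; balance $300.22
Week 7: opening $300.22; interest $17.50 → $317.72; payment $60.00; balance $257.72
Week 8: opening $257.72; interest $17.50 → $275.22; payment $60.00; balance $215.22
Week 9: opening $215.22; interest $17.50 → $232.72; payment $60.00; balance $172.72
Week 10: opening $172.72; interest $17.50 → $190.22; payment $60.00; balance $130.22
Week 11: opening $130.22; interest $17.50 → $147.72; payment $60.00; balance $87.72
Week 12: opening $87.72; interest $17.50 → $105.22; payment $60.00; balance $45.22
Week 13: opening $45.22; interest $17.50 → $62.72; payment $60.00; balance $2.72
Week 14: opening $2.72; interest $17.50 → $20.22; payment $20.22; balance $0.00
Total paid: $893.06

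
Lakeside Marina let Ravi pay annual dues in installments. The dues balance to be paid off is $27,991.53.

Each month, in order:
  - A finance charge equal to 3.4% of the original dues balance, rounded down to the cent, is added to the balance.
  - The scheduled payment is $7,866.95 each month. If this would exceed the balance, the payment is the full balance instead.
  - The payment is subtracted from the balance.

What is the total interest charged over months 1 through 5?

Month 1: opening $27,991.53; interest $951.71 → $28,943.24; payment $7,866.95; balance $21,076.29
Month 2: opening $21,076.29; interest $951.71 → $22,028.00; payment $7,866.95; balance $14,161.05
Month 3: opening $14,161.05; interest $951.71 → $15,112.76; payment $7,866.95; balance $7,245.81
Month 4: opening $7,245.81; interest $951.71 → $8,197.52; payment $7,866.95; balance $330.57
Month 5: opening $330.57; interest $951.71 → $1,282.28; payment $1,282.28; balance $0.00
Total interest: $951.71 + $951.71 + $951.71 + $951.71 + $951.71 = $4,758.55

$4,758.55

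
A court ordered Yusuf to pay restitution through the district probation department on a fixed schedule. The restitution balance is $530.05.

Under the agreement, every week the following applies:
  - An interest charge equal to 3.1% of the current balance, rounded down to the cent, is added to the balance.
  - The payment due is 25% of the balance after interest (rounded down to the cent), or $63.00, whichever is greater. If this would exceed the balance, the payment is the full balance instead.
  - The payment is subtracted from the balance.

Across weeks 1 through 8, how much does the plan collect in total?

# | Opening | Interest | Payment | End bal
1 | $530.05 | $16.43 | $136.62 | $409.86
2 | $409.86 | $12.70 | $105.64 | $316.92
3 | $316.92 | $9.82 | $81.68 | $245.06
4 | $245.06 | $7.59 | $63.16 | $189.49
5 | $189.49 | $5.87 | $63.00 | $132.36
6 | $132.36 | $4.10 | $63.00 | $73.46
7 | $73.46 | $2.27 | $63.00 | $12.73
8 | $12.73 | $0.39 | $13.12 | $0.00
Total paid: $589.22

$589.22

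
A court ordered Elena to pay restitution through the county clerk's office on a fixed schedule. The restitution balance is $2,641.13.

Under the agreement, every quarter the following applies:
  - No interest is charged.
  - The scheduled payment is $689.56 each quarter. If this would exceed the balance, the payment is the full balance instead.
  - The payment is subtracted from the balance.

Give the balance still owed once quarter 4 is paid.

$0.00

Quarter 1: opening $2,641.13; payment $689.56; balance $1,951.57
Quarter 2: opening $1,951.57; payment $689.56; balance $1,262.01
Quarter 3: opening $1,262.01; payment $689.56; balance $572.45
Quarter 4: opening $572.45; payment $572.45; balance $0.00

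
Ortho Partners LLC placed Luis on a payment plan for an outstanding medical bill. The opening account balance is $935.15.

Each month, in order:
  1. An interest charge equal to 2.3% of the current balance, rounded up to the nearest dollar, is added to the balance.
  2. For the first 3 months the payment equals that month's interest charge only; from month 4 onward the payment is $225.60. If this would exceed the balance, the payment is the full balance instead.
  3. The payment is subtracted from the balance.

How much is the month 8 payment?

Month 1: $935.15 +$22.00 interest = $957.15; pay $22.00 → $935.15
Month 2: $935.15 +$22.00 interest = $957.15; pay $22.00 → $935.15
Month 3: $935.15 +$22.00 interest = $957.15; pay $22.00 → $935.15
Month 4: $935.15 +$22.00 interest = $957.15; pay $225.60 → $731.55
Month 5: $731.55 +$17.00 interest = $748.55; pay $225.60 → $522.95
Month 6: $522.95 +$13.00 interest = $535.95; pay $225.60 → $310.35
Month 7: $310.35 +$8.00 interest = $318.35; pay $225.60 → $92.75
Month 8: $92.75 +$3.00 interest = $95.75; pay $95.75 → $0.00

$95.75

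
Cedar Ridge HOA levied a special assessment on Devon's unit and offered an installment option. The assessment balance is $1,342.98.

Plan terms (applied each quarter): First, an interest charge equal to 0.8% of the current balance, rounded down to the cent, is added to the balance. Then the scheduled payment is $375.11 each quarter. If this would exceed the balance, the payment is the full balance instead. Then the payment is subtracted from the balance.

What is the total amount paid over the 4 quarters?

Quarter 1: opening $1,342.98; interest $10.74 → $1,353.72; payment $375.11; balance $978.61
Quarter 2: opening $978.61; interest $7.82 → $986.43; payment $375.11; balance $611.32
Quarter 3: opening $611.32; interest $4.89 → $616.21; payment $375.11; balance $241.10
Quarter 4: opening $241.10; interest $1.92 → $243.02; payment $243.02; balance $0.00
Total paid: $1,368.35

$1,368.35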